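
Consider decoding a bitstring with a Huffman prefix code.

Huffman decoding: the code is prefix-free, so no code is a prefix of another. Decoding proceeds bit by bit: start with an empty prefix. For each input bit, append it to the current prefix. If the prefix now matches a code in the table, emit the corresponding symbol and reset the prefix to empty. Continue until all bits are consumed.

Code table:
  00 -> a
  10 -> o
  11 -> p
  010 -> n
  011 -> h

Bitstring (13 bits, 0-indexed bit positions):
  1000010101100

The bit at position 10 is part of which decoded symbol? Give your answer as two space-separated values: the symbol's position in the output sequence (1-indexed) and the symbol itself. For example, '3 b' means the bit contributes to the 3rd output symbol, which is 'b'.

Bit 0: prefix='1' (no match yet)
Bit 1: prefix='10' -> emit 'o', reset
Bit 2: prefix='0' (no match yet)
Bit 3: prefix='00' -> emit 'a', reset
Bit 4: prefix='0' (no match yet)
Bit 5: prefix='01' (no match yet)
Bit 6: prefix='010' -> emit 'n', reset
Bit 7: prefix='1' (no match yet)
Bit 8: prefix='10' -> emit 'o', reset
Bit 9: prefix='1' (no match yet)
Bit 10: prefix='11' -> emit 'p', reset
Bit 11: prefix='0' (no match yet)
Bit 12: prefix='00' -> emit 'a', reset

Answer: 5 p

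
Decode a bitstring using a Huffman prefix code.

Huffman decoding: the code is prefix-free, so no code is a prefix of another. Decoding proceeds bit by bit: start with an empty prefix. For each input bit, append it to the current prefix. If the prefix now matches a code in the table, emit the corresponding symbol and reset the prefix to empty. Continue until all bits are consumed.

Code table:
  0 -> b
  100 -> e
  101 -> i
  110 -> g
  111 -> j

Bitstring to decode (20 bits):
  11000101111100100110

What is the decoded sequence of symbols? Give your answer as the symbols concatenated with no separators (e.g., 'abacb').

Bit 0: prefix='1' (no match yet)
Bit 1: prefix='11' (no match yet)
Bit 2: prefix='110' -> emit 'g', reset
Bit 3: prefix='0' -> emit 'b', reset
Bit 4: prefix='0' -> emit 'b', reset
Bit 5: prefix='1' (no match yet)
Bit 6: prefix='10' (no match yet)
Bit 7: prefix='101' -> emit 'i', reset
Bit 8: prefix='1' (no match yet)
Bit 9: prefix='11' (no match yet)
Bit 10: prefix='111' -> emit 'j', reset
Bit 11: prefix='1' (no match yet)
Bit 12: prefix='10' (no match yet)
Bit 13: prefix='100' -> emit 'e', reset
Bit 14: prefix='1' (no match yet)
Bit 15: prefix='10' (no match yet)
Bit 16: prefix='100' -> emit 'e', reset
Bit 17: prefix='1' (no match yet)
Bit 18: prefix='11' (no match yet)
Bit 19: prefix='110' -> emit 'g', reset

Answer: gbbijeeg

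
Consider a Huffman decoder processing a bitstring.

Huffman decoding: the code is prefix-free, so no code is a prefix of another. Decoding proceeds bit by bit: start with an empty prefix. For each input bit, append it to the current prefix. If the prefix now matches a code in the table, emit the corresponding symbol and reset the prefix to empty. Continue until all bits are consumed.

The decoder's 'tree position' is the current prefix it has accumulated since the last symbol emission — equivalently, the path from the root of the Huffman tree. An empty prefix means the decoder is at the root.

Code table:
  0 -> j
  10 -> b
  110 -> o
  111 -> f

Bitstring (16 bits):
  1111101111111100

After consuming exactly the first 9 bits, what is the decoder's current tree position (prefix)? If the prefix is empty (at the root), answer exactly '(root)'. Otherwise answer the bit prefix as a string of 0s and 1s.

Bit 0: prefix='1' (no match yet)
Bit 1: prefix='11' (no match yet)
Bit 2: prefix='111' -> emit 'f', reset
Bit 3: prefix='1' (no match yet)
Bit 4: prefix='11' (no match yet)
Bit 5: prefix='110' -> emit 'o', reset
Bit 6: prefix='1' (no match yet)
Bit 7: prefix='11' (no match yet)
Bit 8: prefix='111' -> emit 'f', reset

Answer: (root)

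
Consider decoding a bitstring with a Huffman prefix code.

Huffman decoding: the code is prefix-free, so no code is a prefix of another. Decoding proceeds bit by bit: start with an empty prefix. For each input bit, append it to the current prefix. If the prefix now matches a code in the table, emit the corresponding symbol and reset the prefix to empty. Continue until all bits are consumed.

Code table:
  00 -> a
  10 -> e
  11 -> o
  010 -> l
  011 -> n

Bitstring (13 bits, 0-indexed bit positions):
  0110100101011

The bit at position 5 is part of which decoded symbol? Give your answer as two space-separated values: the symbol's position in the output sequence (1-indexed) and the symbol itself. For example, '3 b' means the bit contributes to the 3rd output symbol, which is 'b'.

Bit 0: prefix='0' (no match yet)
Bit 1: prefix='01' (no match yet)
Bit 2: prefix='011' -> emit 'n', reset
Bit 3: prefix='0' (no match yet)
Bit 4: prefix='01' (no match yet)
Bit 5: prefix='010' -> emit 'l', reset
Bit 6: prefix='0' (no match yet)
Bit 7: prefix='01' (no match yet)
Bit 8: prefix='010' -> emit 'l', reset
Bit 9: prefix='1' (no match yet)

Answer: 2 l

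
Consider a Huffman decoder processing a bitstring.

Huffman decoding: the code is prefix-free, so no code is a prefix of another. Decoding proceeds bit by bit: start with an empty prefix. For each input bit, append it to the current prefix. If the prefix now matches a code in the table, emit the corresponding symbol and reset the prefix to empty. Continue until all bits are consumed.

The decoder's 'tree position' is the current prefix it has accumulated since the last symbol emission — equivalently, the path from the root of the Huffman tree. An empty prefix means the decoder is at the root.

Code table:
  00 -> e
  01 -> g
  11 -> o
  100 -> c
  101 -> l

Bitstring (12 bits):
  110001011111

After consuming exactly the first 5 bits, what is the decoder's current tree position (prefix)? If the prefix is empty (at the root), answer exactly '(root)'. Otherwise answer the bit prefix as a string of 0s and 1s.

Bit 0: prefix='1' (no match yet)
Bit 1: prefix='11' -> emit 'o', reset
Bit 2: prefix='0' (no match yet)
Bit 3: prefix='00' -> emit 'e', reset
Bit 4: prefix='0' (no match yet)

Answer: 0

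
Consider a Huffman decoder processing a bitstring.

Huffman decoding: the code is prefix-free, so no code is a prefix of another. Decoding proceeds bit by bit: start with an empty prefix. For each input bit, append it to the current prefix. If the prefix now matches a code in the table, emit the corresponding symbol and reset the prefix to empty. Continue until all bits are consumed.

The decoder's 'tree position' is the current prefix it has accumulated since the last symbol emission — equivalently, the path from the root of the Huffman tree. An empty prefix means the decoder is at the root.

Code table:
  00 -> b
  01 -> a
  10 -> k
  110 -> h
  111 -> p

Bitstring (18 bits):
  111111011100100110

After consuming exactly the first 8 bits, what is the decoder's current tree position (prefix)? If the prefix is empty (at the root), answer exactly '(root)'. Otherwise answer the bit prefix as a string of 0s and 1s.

Bit 0: prefix='1' (no match yet)
Bit 1: prefix='11' (no match yet)
Bit 2: prefix='111' -> emit 'p', reset
Bit 3: prefix='1' (no match yet)
Bit 4: prefix='11' (no match yet)
Bit 5: prefix='111' -> emit 'p', reset
Bit 6: prefix='0' (no match yet)
Bit 7: prefix='01' -> emit 'a', reset

Answer: (root)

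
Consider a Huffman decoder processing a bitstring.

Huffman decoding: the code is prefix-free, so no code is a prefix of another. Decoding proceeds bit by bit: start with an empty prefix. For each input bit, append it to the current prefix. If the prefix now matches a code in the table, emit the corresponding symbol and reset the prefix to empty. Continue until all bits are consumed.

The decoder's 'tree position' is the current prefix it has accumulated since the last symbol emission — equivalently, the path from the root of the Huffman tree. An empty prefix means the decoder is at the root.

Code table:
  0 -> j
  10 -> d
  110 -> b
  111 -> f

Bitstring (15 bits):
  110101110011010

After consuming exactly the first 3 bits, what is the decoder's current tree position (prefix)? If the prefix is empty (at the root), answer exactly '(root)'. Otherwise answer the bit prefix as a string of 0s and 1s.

Answer: (root)

Derivation:
Bit 0: prefix='1' (no match yet)
Bit 1: prefix='11' (no match yet)
Bit 2: prefix='110' -> emit 'b', reset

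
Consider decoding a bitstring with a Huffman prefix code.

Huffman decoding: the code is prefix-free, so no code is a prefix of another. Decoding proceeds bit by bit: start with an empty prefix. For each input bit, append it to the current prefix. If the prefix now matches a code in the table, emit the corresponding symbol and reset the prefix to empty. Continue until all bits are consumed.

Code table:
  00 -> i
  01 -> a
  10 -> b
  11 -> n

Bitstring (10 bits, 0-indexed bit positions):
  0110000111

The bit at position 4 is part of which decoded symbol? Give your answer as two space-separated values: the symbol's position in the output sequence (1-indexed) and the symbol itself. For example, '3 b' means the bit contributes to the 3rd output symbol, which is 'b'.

Bit 0: prefix='0' (no match yet)
Bit 1: prefix='01' -> emit 'a', reset
Bit 2: prefix='1' (no match yet)
Bit 3: prefix='10' -> emit 'b', reset
Bit 4: prefix='0' (no match yet)
Bit 5: prefix='00' -> emit 'i', reset
Bit 6: prefix='0' (no match yet)
Bit 7: prefix='01' -> emit 'a', reset
Bit 8: prefix='1' (no match yet)

Answer: 3 i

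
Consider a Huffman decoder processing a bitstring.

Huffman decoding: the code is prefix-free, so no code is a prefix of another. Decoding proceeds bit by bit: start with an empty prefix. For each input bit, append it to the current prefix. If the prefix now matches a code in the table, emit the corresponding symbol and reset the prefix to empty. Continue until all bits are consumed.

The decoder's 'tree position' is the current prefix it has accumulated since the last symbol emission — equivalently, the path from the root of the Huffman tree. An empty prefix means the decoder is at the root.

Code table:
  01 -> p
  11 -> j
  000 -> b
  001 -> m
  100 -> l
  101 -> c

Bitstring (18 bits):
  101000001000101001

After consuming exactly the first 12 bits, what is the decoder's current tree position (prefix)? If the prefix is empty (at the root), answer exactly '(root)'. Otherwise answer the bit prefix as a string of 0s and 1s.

Answer: (root)

Derivation:
Bit 0: prefix='1' (no match yet)
Bit 1: prefix='10' (no match yet)
Bit 2: prefix='101' -> emit 'c', reset
Bit 3: prefix='0' (no match yet)
Bit 4: prefix='00' (no match yet)
Bit 5: prefix='000' -> emit 'b', reset
Bit 6: prefix='0' (no match yet)
Bit 7: prefix='00' (no match yet)
Bit 8: prefix='001' -> emit 'm', reset
Bit 9: prefix='0' (no match yet)
Bit 10: prefix='00' (no match yet)
Bit 11: prefix='000' -> emit 'b', reset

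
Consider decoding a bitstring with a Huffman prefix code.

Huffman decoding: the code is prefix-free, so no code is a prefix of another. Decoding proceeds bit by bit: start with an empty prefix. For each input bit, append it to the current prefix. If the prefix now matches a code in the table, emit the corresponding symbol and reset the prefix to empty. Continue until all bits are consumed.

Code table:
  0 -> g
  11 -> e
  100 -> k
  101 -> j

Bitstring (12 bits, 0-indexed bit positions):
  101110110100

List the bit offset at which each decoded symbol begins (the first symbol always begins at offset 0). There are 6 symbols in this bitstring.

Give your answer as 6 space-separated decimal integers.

Bit 0: prefix='1' (no match yet)
Bit 1: prefix='10' (no match yet)
Bit 2: prefix='101' -> emit 'j', reset
Bit 3: prefix='1' (no match yet)
Bit 4: prefix='11' -> emit 'e', reset
Bit 5: prefix='0' -> emit 'g', reset
Bit 6: prefix='1' (no match yet)
Bit 7: prefix='11' -> emit 'e', reset
Bit 8: prefix='0' -> emit 'g', reset
Bit 9: prefix='1' (no match yet)
Bit 10: prefix='10' (no match yet)
Bit 11: prefix='100' -> emit 'k', reset

Answer: 0 3 5 6 8 9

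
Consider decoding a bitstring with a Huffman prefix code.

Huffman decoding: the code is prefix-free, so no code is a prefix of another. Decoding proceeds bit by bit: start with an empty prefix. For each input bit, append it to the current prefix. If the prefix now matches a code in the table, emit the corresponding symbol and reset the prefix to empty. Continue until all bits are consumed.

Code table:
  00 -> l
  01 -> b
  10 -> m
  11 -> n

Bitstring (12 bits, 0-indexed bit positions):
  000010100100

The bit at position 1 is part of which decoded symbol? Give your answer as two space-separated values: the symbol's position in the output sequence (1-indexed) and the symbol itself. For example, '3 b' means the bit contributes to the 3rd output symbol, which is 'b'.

Answer: 1 l

Derivation:
Bit 0: prefix='0' (no match yet)
Bit 1: prefix='00' -> emit 'l', reset
Bit 2: prefix='0' (no match yet)
Bit 3: prefix='00' -> emit 'l', reset
Bit 4: prefix='1' (no match yet)
Bit 5: prefix='10' -> emit 'm', reset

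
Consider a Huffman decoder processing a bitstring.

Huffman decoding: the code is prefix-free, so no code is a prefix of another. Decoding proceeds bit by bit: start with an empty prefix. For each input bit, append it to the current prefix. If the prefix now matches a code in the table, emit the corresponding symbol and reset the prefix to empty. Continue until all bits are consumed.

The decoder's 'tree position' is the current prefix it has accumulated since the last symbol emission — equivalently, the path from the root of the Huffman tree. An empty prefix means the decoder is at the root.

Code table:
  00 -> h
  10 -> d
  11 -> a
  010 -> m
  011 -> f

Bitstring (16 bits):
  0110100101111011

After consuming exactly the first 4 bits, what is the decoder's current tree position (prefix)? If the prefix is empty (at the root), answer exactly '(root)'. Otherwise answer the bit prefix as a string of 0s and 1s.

Bit 0: prefix='0' (no match yet)
Bit 1: prefix='01' (no match yet)
Bit 2: prefix='011' -> emit 'f', reset
Bit 3: prefix='0' (no match yet)

Answer: 0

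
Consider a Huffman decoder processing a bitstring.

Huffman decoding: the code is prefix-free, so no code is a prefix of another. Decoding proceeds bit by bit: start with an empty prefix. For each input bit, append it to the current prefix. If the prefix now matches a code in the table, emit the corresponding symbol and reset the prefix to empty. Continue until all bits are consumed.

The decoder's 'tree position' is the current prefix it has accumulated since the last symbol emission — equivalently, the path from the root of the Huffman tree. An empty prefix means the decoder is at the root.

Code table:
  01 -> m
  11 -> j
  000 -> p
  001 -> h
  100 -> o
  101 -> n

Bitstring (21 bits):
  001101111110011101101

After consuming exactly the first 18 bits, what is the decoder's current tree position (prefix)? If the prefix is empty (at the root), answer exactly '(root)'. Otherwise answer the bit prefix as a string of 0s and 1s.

Answer: (root)

Derivation:
Bit 0: prefix='0' (no match yet)
Bit 1: prefix='00' (no match yet)
Bit 2: prefix='001' -> emit 'h', reset
Bit 3: prefix='1' (no match yet)
Bit 4: prefix='10' (no match yet)
Bit 5: prefix='101' -> emit 'n', reset
Bit 6: prefix='1' (no match yet)
Bit 7: prefix='11' -> emit 'j', reset
Bit 8: prefix='1' (no match yet)
Bit 9: prefix='11' -> emit 'j', reset
Bit 10: prefix='1' (no match yet)
Bit 11: prefix='10' (no match yet)
Bit 12: prefix='100' -> emit 'o', reset
Bit 13: prefix='1' (no match yet)
Bit 14: prefix='11' -> emit 'j', reset
Bit 15: prefix='1' (no match yet)
Bit 16: prefix='10' (no match yet)
Bit 17: prefix='101' -> emit 'n', reset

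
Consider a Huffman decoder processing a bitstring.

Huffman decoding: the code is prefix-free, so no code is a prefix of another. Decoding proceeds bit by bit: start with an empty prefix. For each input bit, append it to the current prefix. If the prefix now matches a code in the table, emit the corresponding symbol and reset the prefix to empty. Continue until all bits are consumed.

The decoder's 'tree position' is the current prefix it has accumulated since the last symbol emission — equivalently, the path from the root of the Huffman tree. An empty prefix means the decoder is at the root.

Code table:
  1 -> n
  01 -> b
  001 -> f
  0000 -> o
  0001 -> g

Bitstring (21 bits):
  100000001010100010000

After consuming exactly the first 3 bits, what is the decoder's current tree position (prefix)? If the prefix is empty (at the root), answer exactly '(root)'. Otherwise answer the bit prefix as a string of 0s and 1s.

Answer: 00

Derivation:
Bit 0: prefix='1' -> emit 'n', reset
Bit 1: prefix='0' (no match yet)
Bit 2: prefix='00' (no match yet)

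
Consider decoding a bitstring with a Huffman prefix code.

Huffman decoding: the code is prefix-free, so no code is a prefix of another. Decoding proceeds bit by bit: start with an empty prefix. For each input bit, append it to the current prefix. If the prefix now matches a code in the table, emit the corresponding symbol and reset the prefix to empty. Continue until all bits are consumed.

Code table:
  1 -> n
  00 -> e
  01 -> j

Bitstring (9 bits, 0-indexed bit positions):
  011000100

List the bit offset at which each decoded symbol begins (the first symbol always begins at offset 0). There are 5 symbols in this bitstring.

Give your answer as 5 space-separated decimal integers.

Bit 0: prefix='0' (no match yet)
Bit 1: prefix='01' -> emit 'j', reset
Bit 2: prefix='1' -> emit 'n', reset
Bit 3: prefix='0' (no match yet)
Bit 4: prefix='00' -> emit 'e', reset
Bit 5: prefix='0' (no match yet)
Bit 6: prefix='01' -> emit 'j', reset
Bit 7: prefix='0' (no match yet)
Bit 8: prefix='00' -> emit 'e', reset

Answer: 0 2 3 5 7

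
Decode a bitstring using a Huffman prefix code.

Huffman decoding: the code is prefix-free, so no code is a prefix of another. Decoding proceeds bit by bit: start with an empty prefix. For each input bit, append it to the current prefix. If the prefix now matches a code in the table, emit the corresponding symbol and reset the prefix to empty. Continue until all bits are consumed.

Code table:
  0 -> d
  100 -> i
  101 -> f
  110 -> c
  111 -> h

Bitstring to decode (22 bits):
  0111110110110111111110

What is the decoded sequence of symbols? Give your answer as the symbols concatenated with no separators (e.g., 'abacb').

Bit 0: prefix='0' -> emit 'd', reset
Bit 1: prefix='1' (no match yet)
Bit 2: prefix='11' (no match yet)
Bit 3: prefix='111' -> emit 'h', reset
Bit 4: prefix='1' (no match yet)
Bit 5: prefix='11' (no match yet)
Bit 6: prefix='110' -> emit 'c', reset
Bit 7: prefix='1' (no match yet)
Bit 8: prefix='11' (no match yet)
Bit 9: prefix='110' -> emit 'c', reset
Bit 10: prefix='1' (no match yet)
Bit 11: prefix='11' (no match yet)
Bit 12: prefix='110' -> emit 'c', reset
Bit 13: prefix='1' (no match yet)
Bit 14: prefix='11' (no match yet)
Bit 15: prefix='111' -> emit 'h', reset
Bit 16: prefix='1' (no match yet)
Bit 17: prefix='11' (no match yet)
Bit 18: prefix='111' -> emit 'h', reset
Bit 19: prefix='1' (no match yet)
Bit 20: prefix='11' (no match yet)
Bit 21: prefix='110' -> emit 'c', reset

Answer: dhccchhc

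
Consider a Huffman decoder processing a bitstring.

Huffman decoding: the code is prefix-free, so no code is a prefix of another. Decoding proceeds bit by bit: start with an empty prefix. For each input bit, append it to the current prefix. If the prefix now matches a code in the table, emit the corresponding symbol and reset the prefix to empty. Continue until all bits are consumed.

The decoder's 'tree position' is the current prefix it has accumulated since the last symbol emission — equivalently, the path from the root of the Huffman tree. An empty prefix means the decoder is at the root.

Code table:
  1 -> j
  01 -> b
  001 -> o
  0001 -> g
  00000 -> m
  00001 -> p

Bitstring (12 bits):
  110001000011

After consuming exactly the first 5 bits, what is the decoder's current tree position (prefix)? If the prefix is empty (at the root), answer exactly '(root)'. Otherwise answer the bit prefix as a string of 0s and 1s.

Bit 0: prefix='1' -> emit 'j', reset
Bit 1: prefix='1' -> emit 'j', reset
Bit 2: prefix='0' (no match yet)
Bit 3: prefix='00' (no match yet)
Bit 4: prefix='000' (no match yet)

Answer: 000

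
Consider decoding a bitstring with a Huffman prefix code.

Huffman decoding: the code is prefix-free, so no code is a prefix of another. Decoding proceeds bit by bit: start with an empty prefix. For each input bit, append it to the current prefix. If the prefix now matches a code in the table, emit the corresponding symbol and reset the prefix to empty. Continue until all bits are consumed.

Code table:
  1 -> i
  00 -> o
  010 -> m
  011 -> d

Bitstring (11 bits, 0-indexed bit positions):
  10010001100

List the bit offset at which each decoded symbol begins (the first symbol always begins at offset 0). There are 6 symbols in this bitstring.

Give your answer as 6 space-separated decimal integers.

Bit 0: prefix='1' -> emit 'i', reset
Bit 1: prefix='0' (no match yet)
Bit 2: prefix='00' -> emit 'o', reset
Bit 3: prefix='1' -> emit 'i', reset
Bit 4: prefix='0' (no match yet)
Bit 5: prefix='00' -> emit 'o', reset
Bit 6: prefix='0' (no match yet)
Bit 7: prefix='01' (no match yet)
Bit 8: prefix='011' -> emit 'd', reset
Bit 9: prefix='0' (no match yet)
Bit 10: prefix='00' -> emit 'o', reset

Answer: 0 1 3 4 6 9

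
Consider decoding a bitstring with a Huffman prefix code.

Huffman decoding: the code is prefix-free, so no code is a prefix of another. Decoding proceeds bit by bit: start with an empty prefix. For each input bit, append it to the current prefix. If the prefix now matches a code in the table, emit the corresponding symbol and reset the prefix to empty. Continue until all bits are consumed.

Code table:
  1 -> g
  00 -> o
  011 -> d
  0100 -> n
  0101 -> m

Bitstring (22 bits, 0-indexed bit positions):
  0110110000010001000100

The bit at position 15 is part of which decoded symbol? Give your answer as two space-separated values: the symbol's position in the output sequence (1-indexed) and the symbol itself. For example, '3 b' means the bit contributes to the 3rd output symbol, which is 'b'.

Answer: 6 n

Derivation:
Bit 0: prefix='0' (no match yet)
Bit 1: prefix='01' (no match yet)
Bit 2: prefix='011' -> emit 'd', reset
Bit 3: prefix='0' (no match yet)
Bit 4: prefix='01' (no match yet)
Bit 5: prefix='011' -> emit 'd', reset
Bit 6: prefix='0' (no match yet)
Bit 7: prefix='00' -> emit 'o', reset
Bit 8: prefix='0' (no match yet)
Bit 9: prefix='00' -> emit 'o', reset
Bit 10: prefix='0' (no match yet)
Bit 11: prefix='01' (no match yet)
Bit 12: prefix='010' (no match yet)
Bit 13: prefix='0100' -> emit 'n', reset
Bit 14: prefix='0' (no match yet)
Bit 15: prefix='01' (no match yet)
Bit 16: prefix='010' (no match yet)
Bit 17: prefix='0100' -> emit 'n', reset
Bit 18: prefix='0' (no match yet)
Bit 19: prefix='01' (no match yet)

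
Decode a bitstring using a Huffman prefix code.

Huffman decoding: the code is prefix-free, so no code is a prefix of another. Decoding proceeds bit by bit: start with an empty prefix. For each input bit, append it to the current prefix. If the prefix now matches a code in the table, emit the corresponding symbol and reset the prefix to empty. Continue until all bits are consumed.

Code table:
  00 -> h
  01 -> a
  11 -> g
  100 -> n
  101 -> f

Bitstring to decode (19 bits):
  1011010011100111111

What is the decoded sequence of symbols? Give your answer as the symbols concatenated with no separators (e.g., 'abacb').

Answer: ffhgnggg

Derivation:
Bit 0: prefix='1' (no match yet)
Bit 1: prefix='10' (no match yet)
Bit 2: prefix='101' -> emit 'f', reset
Bit 3: prefix='1' (no match yet)
Bit 4: prefix='10' (no match yet)
Bit 5: prefix='101' -> emit 'f', reset
Bit 6: prefix='0' (no match yet)
Bit 7: prefix='00' -> emit 'h', reset
Bit 8: prefix='1' (no match yet)
Bit 9: prefix='11' -> emit 'g', reset
Bit 10: prefix='1' (no match yet)
Bit 11: prefix='10' (no match yet)
Bit 12: prefix='100' -> emit 'n', reset
Bit 13: prefix='1' (no match yet)
Bit 14: prefix='11' -> emit 'g', reset
Bit 15: prefix='1' (no match yet)
Bit 16: prefix='11' -> emit 'g', reset
Bit 17: prefix='1' (no match yet)
Bit 18: prefix='11' -> emit 'g', reset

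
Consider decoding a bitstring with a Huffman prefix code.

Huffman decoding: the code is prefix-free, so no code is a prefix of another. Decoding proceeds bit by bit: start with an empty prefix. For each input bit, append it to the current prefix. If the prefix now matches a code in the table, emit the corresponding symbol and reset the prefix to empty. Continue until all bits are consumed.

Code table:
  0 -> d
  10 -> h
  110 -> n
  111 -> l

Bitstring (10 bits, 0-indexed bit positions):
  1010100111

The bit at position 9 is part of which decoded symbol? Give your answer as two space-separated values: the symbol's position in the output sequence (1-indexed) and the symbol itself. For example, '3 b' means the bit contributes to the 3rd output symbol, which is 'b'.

Bit 0: prefix='1' (no match yet)
Bit 1: prefix='10' -> emit 'h', reset
Bit 2: prefix='1' (no match yet)
Bit 3: prefix='10' -> emit 'h', reset
Bit 4: prefix='1' (no match yet)
Bit 5: prefix='10' -> emit 'h', reset
Bit 6: prefix='0' -> emit 'd', reset
Bit 7: prefix='1' (no match yet)
Bit 8: prefix='11' (no match yet)
Bit 9: prefix='111' -> emit 'l', reset

Answer: 5 l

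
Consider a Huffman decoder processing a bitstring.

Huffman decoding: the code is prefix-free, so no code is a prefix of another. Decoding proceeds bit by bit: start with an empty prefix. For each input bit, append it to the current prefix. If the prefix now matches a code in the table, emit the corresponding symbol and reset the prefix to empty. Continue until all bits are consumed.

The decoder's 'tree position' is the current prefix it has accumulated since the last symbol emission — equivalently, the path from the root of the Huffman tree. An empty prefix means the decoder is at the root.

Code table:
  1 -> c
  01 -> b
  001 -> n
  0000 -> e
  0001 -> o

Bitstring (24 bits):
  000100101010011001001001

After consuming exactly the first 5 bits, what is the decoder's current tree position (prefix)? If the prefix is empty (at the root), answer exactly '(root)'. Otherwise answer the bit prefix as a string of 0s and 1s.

Answer: 0

Derivation:
Bit 0: prefix='0' (no match yet)
Bit 1: prefix='00' (no match yet)
Bit 2: prefix='000' (no match yet)
Bit 3: prefix='0001' -> emit 'o', reset
Bit 4: prefix='0' (no match yet)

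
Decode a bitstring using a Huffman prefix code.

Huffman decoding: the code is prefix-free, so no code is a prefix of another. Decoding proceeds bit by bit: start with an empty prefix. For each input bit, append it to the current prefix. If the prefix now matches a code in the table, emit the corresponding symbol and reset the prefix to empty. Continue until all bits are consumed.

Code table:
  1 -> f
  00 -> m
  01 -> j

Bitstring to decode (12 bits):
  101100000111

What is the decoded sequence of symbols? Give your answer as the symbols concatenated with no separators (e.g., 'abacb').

Answer: fjfmmjff

Derivation:
Bit 0: prefix='1' -> emit 'f', reset
Bit 1: prefix='0' (no match yet)
Bit 2: prefix='01' -> emit 'j', reset
Bit 3: prefix='1' -> emit 'f', reset
Bit 4: prefix='0' (no match yet)
Bit 5: prefix='00' -> emit 'm', reset
Bit 6: prefix='0' (no match yet)
Bit 7: prefix='00' -> emit 'm', reset
Bit 8: prefix='0' (no match yet)
Bit 9: prefix='01' -> emit 'j', reset
Bit 10: prefix='1' -> emit 'f', reset
Bit 11: prefix='1' -> emit 'f', reset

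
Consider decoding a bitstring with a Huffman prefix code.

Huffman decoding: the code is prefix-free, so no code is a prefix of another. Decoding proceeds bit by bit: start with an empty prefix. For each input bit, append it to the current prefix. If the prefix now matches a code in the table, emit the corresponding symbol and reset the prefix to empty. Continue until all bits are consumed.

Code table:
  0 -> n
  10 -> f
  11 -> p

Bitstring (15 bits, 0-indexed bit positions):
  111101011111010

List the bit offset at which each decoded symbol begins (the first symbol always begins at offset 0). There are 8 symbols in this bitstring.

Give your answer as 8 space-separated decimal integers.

Bit 0: prefix='1' (no match yet)
Bit 1: prefix='11' -> emit 'p', reset
Bit 2: prefix='1' (no match yet)
Bit 3: prefix='11' -> emit 'p', reset
Bit 4: prefix='0' -> emit 'n', reset
Bit 5: prefix='1' (no match yet)
Bit 6: prefix='10' -> emit 'f', reset
Bit 7: prefix='1' (no match yet)
Bit 8: prefix='11' -> emit 'p', reset
Bit 9: prefix='1' (no match yet)
Bit 10: prefix='11' -> emit 'p', reset
Bit 11: prefix='1' (no match yet)
Bit 12: prefix='10' -> emit 'f', reset
Bit 13: prefix='1' (no match yet)
Bit 14: prefix='10' -> emit 'f', reset

Answer: 0 2 4 5 7 9 11 13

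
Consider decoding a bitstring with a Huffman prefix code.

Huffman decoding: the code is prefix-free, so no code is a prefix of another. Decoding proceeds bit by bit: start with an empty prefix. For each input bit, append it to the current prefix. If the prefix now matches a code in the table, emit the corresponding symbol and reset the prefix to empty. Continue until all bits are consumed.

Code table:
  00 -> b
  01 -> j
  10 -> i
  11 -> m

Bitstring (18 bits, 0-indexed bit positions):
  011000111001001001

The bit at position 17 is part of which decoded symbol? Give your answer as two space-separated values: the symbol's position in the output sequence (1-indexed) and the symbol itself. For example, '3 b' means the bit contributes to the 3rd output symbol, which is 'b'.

Bit 0: prefix='0' (no match yet)
Bit 1: prefix='01' -> emit 'j', reset
Bit 2: prefix='1' (no match yet)
Bit 3: prefix='10' -> emit 'i', reset
Bit 4: prefix='0' (no match yet)
Bit 5: prefix='00' -> emit 'b', reset
Bit 6: prefix='1' (no match yet)
Bit 7: prefix='11' -> emit 'm', reset
Bit 8: prefix='1' (no match yet)
Bit 9: prefix='10' -> emit 'i', reset
Bit 10: prefix='0' (no match yet)
Bit 11: prefix='01' -> emit 'j', reset
Bit 12: prefix='0' (no match yet)
Bit 13: prefix='00' -> emit 'b', reset
Bit 14: prefix='1' (no match yet)
Bit 15: prefix='10' -> emit 'i', reset
Bit 16: prefix='0' (no match yet)
Bit 17: prefix='01' -> emit 'j', reset

Answer: 9 j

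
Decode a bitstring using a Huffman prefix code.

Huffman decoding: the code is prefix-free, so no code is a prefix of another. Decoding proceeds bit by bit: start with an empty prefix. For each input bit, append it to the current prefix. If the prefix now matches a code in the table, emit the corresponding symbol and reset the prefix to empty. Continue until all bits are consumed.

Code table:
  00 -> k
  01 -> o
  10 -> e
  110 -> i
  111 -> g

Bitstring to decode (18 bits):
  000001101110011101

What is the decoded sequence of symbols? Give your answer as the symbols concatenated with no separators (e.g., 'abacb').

Answer: kkoegkgo

Derivation:
Bit 0: prefix='0' (no match yet)
Bit 1: prefix='00' -> emit 'k', reset
Bit 2: prefix='0' (no match yet)
Bit 3: prefix='00' -> emit 'k', reset
Bit 4: prefix='0' (no match yet)
Bit 5: prefix='01' -> emit 'o', reset
Bit 6: prefix='1' (no match yet)
Bit 7: prefix='10' -> emit 'e', reset
Bit 8: prefix='1' (no match yet)
Bit 9: prefix='11' (no match yet)
Bit 10: prefix='111' -> emit 'g', reset
Bit 11: prefix='0' (no match yet)
Bit 12: prefix='00' -> emit 'k', reset
Bit 13: prefix='1' (no match yet)
Bit 14: prefix='11' (no match yet)
Bit 15: prefix='111' -> emit 'g', reset
Bit 16: prefix='0' (no match yet)
Bit 17: prefix='01' -> emit 'o', reset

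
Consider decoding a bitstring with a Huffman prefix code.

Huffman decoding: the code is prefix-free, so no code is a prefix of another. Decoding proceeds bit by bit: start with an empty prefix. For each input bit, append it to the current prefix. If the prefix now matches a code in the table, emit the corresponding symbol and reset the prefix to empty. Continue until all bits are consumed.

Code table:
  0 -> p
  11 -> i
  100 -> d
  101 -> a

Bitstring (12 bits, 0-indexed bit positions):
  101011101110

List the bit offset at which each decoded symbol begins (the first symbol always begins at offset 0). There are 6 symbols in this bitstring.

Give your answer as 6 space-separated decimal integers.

Answer: 0 3 4 6 9 11

Derivation:
Bit 0: prefix='1' (no match yet)
Bit 1: prefix='10' (no match yet)
Bit 2: prefix='101' -> emit 'a', reset
Bit 3: prefix='0' -> emit 'p', reset
Bit 4: prefix='1' (no match yet)
Bit 5: prefix='11' -> emit 'i', reset
Bit 6: prefix='1' (no match yet)
Bit 7: prefix='10' (no match yet)
Bit 8: prefix='101' -> emit 'a', reset
Bit 9: prefix='1' (no match yet)
Bit 10: prefix='11' -> emit 'i', reset
Bit 11: prefix='0' -> emit 'p', reset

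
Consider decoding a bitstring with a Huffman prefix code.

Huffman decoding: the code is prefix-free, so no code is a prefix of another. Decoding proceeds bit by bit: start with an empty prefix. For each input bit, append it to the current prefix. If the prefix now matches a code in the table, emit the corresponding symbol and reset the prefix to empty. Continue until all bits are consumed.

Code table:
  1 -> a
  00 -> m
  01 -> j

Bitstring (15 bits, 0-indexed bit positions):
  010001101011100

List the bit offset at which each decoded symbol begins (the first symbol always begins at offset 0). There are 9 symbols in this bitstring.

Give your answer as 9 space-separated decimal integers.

Bit 0: prefix='0' (no match yet)
Bit 1: prefix='01' -> emit 'j', reset
Bit 2: prefix='0' (no match yet)
Bit 3: prefix='00' -> emit 'm', reset
Bit 4: prefix='0' (no match yet)
Bit 5: prefix='01' -> emit 'j', reset
Bit 6: prefix='1' -> emit 'a', reset
Bit 7: prefix='0' (no match yet)
Bit 8: prefix='01' -> emit 'j', reset
Bit 9: prefix='0' (no match yet)
Bit 10: prefix='01' -> emit 'j', reset
Bit 11: prefix='1' -> emit 'a', reset
Bit 12: prefix='1' -> emit 'a', reset
Bit 13: prefix='0' (no match yet)
Bit 14: prefix='00' -> emit 'm', reset

Answer: 0 2 4 6 7 9 11 12 13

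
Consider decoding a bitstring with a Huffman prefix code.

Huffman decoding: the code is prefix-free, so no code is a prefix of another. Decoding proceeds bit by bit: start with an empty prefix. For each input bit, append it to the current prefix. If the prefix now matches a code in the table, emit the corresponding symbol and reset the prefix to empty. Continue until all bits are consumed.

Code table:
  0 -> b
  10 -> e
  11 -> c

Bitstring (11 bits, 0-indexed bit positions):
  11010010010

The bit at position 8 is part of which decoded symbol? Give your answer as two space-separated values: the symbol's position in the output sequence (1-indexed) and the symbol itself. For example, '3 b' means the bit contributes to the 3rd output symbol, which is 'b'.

Answer: 6 b

Derivation:
Bit 0: prefix='1' (no match yet)
Bit 1: prefix='11' -> emit 'c', reset
Bit 2: prefix='0' -> emit 'b', reset
Bit 3: prefix='1' (no match yet)
Bit 4: prefix='10' -> emit 'e', reset
Bit 5: prefix='0' -> emit 'b', reset
Bit 6: prefix='1' (no match yet)
Bit 7: prefix='10' -> emit 'e', reset
Bit 8: prefix='0' -> emit 'b', reset
Bit 9: prefix='1' (no match yet)
Bit 10: prefix='10' -> emit 'e', reset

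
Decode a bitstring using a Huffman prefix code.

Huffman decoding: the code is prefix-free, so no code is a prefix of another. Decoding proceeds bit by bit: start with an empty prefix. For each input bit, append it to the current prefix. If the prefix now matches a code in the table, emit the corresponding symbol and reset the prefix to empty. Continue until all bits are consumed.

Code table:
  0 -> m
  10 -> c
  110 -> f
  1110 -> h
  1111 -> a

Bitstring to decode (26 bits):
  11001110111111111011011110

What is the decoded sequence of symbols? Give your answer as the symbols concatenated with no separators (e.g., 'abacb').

Bit 0: prefix='1' (no match yet)
Bit 1: prefix='11' (no match yet)
Bit 2: prefix='110' -> emit 'f', reset
Bit 3: prefix='0' -> emit 'm', reset
Bit 4: prefix='1' (no match yet)
Bit 5: prefix='11' (no match yet)
Bit 6: prefix='111' (no match yet)
Bit 7: prefix='1110' -> emit 'h', reset
Bit 8: prefix='1' (no match yet)
Bit 9: prefix='11' (no match yet)
Bit 10: prefix='111' (no match yet)
Bit 11: prefix='1111' -> emit 'a', reset
Bit 12: prefix='1' (no match yet)
Bit 13: prefix='11' (no match yet)
Bit 14: prefix='111' (no match yet)
Bit 15: prefix='1111' -> emit 'a', reset
Bit 16: prefix='1' (no match yet)
Bit 17: prefix='10' -> emit 'c', reset
Bit 18: prefix='1' (no match yet)
Bit 19: prefix='11' (no match yet)
Bit 20: prefix='110' -> emit 'f', reset
Bit 21: prefix='1' (no match yet)
Bit 22: prefix='11' (no match yet)
Bit 23: prefix='111' (no match yet)
Bit 24: prefix='1111' -> emit 'a', reset
Bit 25: prefix='0' -> emit 'm', reset

Answer: fmhaacfam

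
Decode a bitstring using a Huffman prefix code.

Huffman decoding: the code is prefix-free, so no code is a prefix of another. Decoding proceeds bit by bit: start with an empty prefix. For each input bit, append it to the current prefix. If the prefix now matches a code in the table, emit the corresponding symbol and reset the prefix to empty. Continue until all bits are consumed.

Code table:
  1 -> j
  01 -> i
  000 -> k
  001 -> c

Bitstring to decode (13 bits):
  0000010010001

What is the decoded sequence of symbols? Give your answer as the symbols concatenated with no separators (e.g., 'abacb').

Bit 0: prefix='0' (no match yet)
Bit 1: prefix='00' (no match yet)
Bit 2: prefix='000' -> emit 'k', reset
Bit 3: prefix='0' (no match yet)
Bit 4: prefix='00' (no match yet)
Bit 5: prefix='001' -> emit 'c', reset
Bit 6: prefix='0' (no match yet)
Bit 7: prefix='00' (no match yet)
Bit 8: prefix='001' -> emit 'c', reset
Bit 9: prefix='0' (no match yet)
Bit 10: prefix='00' (no match yet)
Bit 11: prefix='000' -> emit 'k', reset
Bit 12: prefix='1' -> emit 'j', reset

Answer: kcckj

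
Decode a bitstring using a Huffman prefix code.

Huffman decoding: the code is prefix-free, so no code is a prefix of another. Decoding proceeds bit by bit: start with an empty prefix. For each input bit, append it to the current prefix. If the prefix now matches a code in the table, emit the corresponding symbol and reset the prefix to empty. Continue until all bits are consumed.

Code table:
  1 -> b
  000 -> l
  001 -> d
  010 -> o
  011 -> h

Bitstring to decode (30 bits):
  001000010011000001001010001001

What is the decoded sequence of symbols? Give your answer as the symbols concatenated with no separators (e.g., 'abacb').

Bit 0: prefix='0' (no match yet)
Bit 1: prefix='00' (no match yet)
Bit 2: prefix='001' -> emit 'd', reset
Bit 3: prefix='0' (no match yet)
Bit 4: prefix='00' (no match yet)
Bit 5: prefix='000' -> emit 'l', reset
Bit 6: prefix='0' (no match yet)
Bit 7: prefix='01' (no match yet)
Bit 8: prefix='010' -> emit 'o', reset
Bit 9: prefix='0' (no match yet)
Bit 10: prefix='01' (no match yet)
Bit 11: prefix='011' -> emit 'h', reset
Bit 12: prefix='0' (no match yet)
Bit 13: prefix='00' (no match yet)
Bit 14: prefix='000' -> emit 'l', reset
Bit 15: prefix='0' (no match yet)
Bit 16: prefix='00' (no match yet)
Bit 17: prefix='001' -> emit 'd', reset
Bit 18: prefix='0' (no match yet)
Bit 19: prefix='00' (no match yet)
Bit 20: prefix='001' -> emit 'd', reset
Bit 21: prefix='0' (no match yet)
Bit 22: prefix='01' (no match yet)
Bit 23: prefix='010' -> emit 'o', reset
Bit 24: prefix='0' (no match yet)
Bit 25: prefix='00' (no match yet)
Bit 26: prefix='001' -> emit 'd', reset
Bit 27: prefix='0' (no match yet)
Bit 28: prefix='00' (no match yet)
Bit 29: prefix='001' -> emit 'd', reset

Answer: dlohlddodd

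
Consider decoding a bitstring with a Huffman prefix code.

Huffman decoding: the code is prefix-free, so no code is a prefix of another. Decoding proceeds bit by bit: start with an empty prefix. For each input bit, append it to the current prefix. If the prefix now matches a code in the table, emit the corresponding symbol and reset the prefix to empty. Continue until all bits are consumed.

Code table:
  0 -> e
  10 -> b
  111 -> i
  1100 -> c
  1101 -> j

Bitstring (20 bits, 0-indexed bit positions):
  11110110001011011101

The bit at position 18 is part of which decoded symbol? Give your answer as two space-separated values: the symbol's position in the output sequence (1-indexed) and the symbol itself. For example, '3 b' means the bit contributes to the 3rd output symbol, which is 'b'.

Bit 0: prefix='1' (no match yet)
Bit 1: prefix='11' (no match yet)
Bit 2: prefix='111' -> emit 'i', reset
Bit 3: prefix='1' (no match yet)
Bit 4: prefix='10' -> emit 'b', reset
Bit 5: prefix='1' (no match yet)
Bit 6: prefix='11' (no match yet)
Bit 7: prefix='110' (no match yet)
Bit 8: prefix='1100' -> emit 'c', reset
Bit 9: prefix='0' -> emit 'e', reset
Bit 10: prefix='1' (no match yet)
Bit 11: prefix='10' -> emit 'b', reset
Bit 12: prefix='1' (no match yet)
Bit 13: prefix='11' (no match yet)
Bit 14: prefix='110' (no match yet)
Bit 15: prefix='1101' -> emit 'j', reset
Bit 16: prefix='1' (no match yet)
Bit 17: prefix='11' (no match yet)
Bit 18: prefix='110' (no match yet)
Bit 19: prefix='1101' -> emit 'j', reset

Answer: 7 j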